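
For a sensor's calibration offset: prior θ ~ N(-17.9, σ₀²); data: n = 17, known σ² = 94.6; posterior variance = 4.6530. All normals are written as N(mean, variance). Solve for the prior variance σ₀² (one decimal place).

σ₀² = 28.4

For the Normal–Normal model with known σ², precisions add: τ_n = τ₀ + n/σ².
So 1/σ₀² = 1/4.6530 − 17/94.6 = 0.214915 − 0.179704 = 0.035211.
Hence σ₀² = 1/0.035211 ≈ 28.4.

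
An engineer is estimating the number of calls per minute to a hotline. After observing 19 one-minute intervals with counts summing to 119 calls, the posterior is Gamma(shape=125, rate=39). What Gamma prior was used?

Gamma–Poisson conjugacy: posterior shape = α + Σxᵢ, posterior rate = β + n.
So α = 125 − 119 = 6 and β = 39 − 19 = 20.

Gamma(shape=6, rate=20)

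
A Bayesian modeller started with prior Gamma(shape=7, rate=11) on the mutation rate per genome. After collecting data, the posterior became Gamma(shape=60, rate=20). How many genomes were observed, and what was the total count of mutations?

Gamma–Poisson conjugacy: posterior shape = α + Σxᵢ, posterior rate = β + n.
Matching: Σxᵢ = 60 − 7 = 53 and n = 20 − 11 = 9.

n = 9 genomes with total 53 mutations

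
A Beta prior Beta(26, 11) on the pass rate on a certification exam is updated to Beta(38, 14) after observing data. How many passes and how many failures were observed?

A Beta(α, β) prior with s successes and f failures in binomial data gives a Beta(α+s, β+f) posterior.
So s = 38 − 26 = 12 and f = 14 − 11 = 3.

12 passes and 3 failures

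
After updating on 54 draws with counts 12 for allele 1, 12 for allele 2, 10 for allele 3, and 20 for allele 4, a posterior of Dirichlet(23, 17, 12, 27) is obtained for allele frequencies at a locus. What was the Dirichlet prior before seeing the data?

For a Dirichlet(α) prior with multinomial counts c, the posterior is Dirichlet(α + c) componentwise.
Subtract each count from the matching posterior parameter: 23−12=11, 17−12=5, 12−10=2, 27−20=7.

Dirichlet(11, 5, 2, 7)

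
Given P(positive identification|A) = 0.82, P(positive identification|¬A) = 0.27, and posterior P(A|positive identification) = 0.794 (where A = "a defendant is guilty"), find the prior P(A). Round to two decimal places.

P(A) = 0.56

In odds form, posterior odds = prior odds × likelihood ratio, so prior odds = posterior odds ÷ LR.
Posterior odds = 0.794/(1−0.794) = 3.8544. LR = 0.82/0.27 = 3.0370.
Prior odds = 3.8544/3.0370 = 1.2691, so P(A) = 1.2691/(1+1.2691) ≈ 0.56.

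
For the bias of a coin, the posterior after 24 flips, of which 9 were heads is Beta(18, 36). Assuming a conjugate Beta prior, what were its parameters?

Beta(9, 21)

A Beta(α, β) prior with s successes and f failures in binomial data gives a Beta(α+s, β+f) posterior.
So α = 18 − 9 = 9 and β = 36 − 15 = 21.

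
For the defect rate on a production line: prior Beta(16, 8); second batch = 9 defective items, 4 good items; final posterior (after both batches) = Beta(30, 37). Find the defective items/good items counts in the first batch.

5 defective items and 25 good items

Because Beta–binomial updating is additive in the counts, the combined data contributed (α_post−α_prior, β_post−β_prior) successes and failures.
Total across both batches: 30−16=14 defective items, 37−8=29 good items.
Subtract the second batch: 14−9=5 defective items and 29−4=25 good items.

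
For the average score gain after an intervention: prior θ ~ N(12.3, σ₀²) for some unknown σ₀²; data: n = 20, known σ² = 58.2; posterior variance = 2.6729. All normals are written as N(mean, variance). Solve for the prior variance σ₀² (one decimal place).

For the Normal–Normal model with known σ², precisions add: τ_n = τ₀ + n/σ².
So 1/σ₀² = 1/2.6729 − 20/58.2 = 0.374125 − 0.343643 = 0.030482.
Hence σ₀² = 1/0.030482 ≈ 32.8.

σ₀² = 32.8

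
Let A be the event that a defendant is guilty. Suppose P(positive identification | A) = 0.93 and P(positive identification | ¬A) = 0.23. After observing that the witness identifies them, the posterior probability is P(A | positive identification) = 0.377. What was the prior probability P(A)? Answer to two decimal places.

Bayes' rule in odds form gives O(A|E) = O(A)·[P(E|A)/P(E|¬A)], hence O(A) = O(A|E)/LR.
Posterior odds = 0.377/(1−0.377) = 0.6051. LR = 0.93/0.23 = 4.0435.
Prior odds = 0.6051/4.0435 = 0.1496, so P(A) = 0.1496/(1+0.1496) ≈ 0.13.

P(A) = 0.13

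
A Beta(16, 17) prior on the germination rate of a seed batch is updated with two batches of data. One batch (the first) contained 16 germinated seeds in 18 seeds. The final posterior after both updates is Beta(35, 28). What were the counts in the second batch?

Sequential conjugate updates are equivalent to a single update on the pooled data, so total successes = posterior α − prior α and total failures = posterior β − prior β.
Total across both batches: 35−16=19 germinated seeds, 28−17=11 non-germinating seeds.
Subtract the first batch: 19−16=3 germinated seeds and 11−2=9 non-germinating seeds.

3 germinated seeds and 9 non-germinating seeds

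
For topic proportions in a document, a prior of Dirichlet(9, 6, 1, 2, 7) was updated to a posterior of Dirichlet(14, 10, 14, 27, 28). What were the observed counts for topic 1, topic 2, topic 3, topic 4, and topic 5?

counts (5, 4, 13, 25, 21)

For a Dirichlet(α) prior with multinomial counts c, the posterior is Dirichlet(α + c) componentwise.
Counts are posterior − prior componentwise: 14−9=5, 10−6=4, 14−1=13, 27−2=25, 28−7=21.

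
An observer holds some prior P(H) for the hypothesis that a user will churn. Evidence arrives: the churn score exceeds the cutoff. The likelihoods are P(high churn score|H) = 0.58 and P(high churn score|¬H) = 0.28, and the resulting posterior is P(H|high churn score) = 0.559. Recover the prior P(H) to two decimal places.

P(H) = 0.38

Bayes' rule in odds form gives O(H|E) = O(H)·[P(E|H)/P(E|¬H)], hence O(H) = O(H|E)/LR.
Posterior odds = 0.559/(1−0.559) = 1.2676. LR = 0.58/0.28 = 2.0714.
Prior odds = 1.2676/2.0714 = 0.6120, so P(H) = 0.6120/(1+0.6120) ≈ 0.38.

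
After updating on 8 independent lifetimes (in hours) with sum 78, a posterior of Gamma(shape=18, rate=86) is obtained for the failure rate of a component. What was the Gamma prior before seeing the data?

Gamma(shape=10, rate=8)

For an exponential likelihood with a Gamma(α, β) prior on the rate, n observations with total T give posterior Gamma(α+n, β+T).
So α = 18 − 8 = 10 and β = 86 − 78 = 8.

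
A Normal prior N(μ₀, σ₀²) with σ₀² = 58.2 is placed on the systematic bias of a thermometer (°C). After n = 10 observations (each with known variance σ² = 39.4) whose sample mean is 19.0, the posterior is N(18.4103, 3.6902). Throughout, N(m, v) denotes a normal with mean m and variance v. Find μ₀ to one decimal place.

μ₀ = 9.7

With known observation variance, the Normal–Normal posterior has precision τ_n = τ₀ + n/σ² and mean μ_n = (τ₀μ₀ + (n/σ²)x̄)/τ_n.
Here τ₀ = 1/58.2 = 0.017182 and τ_data = 10/39.4 = 0.253807, so τ_n = 0.270989.
Rearranging for μ₀: μ₀ = (μ_n·τ_n − τ_data·x̄)/τ₀ = (18.4103·0.270989 − 0.253807·19.0) / 0.017182 = 0.166656/0.017182 ≈ 9.7.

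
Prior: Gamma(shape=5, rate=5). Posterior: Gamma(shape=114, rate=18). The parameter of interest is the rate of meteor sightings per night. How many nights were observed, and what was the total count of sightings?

A Gamma(α, β) prior (rate parametrization) on a Poisson rate with n observations summing to S gives posterior Gamma(α+S, β+n).
Matching: Σxᵢ = 114 − 5 = 109 and n = 18 − 5 = 13.

n = 13 nights with total 109 sightings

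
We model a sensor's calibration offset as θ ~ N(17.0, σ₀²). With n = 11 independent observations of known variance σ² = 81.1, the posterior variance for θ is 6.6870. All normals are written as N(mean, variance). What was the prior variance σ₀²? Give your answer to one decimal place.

σ₀² = 71.9

Posterior precision equals prior precision plus data precision: 1/σ_n² = 1/σ₀² + n/σ².
So 1/σ₀² = 1/6.6870 − 11/81.1 = 0.149544 − 0.135635 = 0.013909.
Hence σ₀² = 1/0.013909 ≈ 71.9.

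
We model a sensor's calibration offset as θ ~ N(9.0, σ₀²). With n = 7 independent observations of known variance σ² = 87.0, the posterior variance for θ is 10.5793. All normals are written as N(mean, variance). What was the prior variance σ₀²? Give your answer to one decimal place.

σ₀² = 71.1

For the Normal–Normal model with known σ², precisions add: τ_n = τ₀ + n/σ².
So 1/σ₀² = 1/10.5793 − 7/87.0 = 0.094524 − 0.080460 = 0.014064.
Hence σ₀² = 1/0.014064 ≈ 71.1.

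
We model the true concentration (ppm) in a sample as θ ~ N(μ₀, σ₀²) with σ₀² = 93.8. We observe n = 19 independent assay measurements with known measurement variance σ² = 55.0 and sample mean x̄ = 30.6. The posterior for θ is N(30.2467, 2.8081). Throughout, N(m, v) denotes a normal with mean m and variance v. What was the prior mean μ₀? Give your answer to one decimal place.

With known observation variance, the Normal–Normal posterior has precision τ_n = τ₀ + n/σ² and mean μ_n = (τ₀μ₀ + (n/σ²)x̄)/τ_n.
Here τ₀ = 1/93.8 = 0.010661 and τ_data = 19/55.0 = 0.345455, so τ_n = 0.356116.
Rearranging for μ₀: μ₀ = (μ_n·τ_n − τ_data·x̄)/τ₀ = (30.2467·0.356116 − 0.345455·30.6) / 0.010661 = 0.200411/0.010661 ≈ 18.8.

μ₀ = 18.8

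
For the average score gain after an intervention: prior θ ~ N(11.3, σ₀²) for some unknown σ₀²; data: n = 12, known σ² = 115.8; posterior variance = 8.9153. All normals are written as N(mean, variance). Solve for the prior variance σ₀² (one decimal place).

Posterior precision equals prior precision plus data precision: 1/σ_n² = 1/σ₀² + n/σ².
So 1/σ₀² = 1/8.9153 − 12/115.8 = 0.112167 − 0.103627 = 0.008540.
Hence σ₀² = 1/0.008540 ≈ 117.1.

σ₀² = 117.1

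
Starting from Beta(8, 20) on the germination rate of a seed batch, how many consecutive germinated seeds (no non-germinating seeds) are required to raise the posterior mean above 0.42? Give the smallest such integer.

After k germinated seeds and 0 non-germinating seeds the posterior is Beta(8+k, 20), with mean (8+k)/(8+20+k).
Set (8+k)/(28+k) > 0.42 and solve: k > (0.42·28 − 8)/(1 − 0.42) = 6.483.
The smallest integer exceeding 6.483 is 7, and checking k=7: (15)/(35) = 0.4286 > 0.42.

k = 7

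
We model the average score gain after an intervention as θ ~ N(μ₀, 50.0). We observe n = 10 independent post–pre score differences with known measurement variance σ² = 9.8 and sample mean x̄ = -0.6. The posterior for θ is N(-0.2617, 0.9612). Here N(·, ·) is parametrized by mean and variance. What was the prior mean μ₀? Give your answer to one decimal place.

μ₀ = 17.0

The posterior mean is a precision-weighted average: μ_n = (τ₀μ₀ + τ_data·x̄)/(τ₀+τ_data), with τ₀=1/σ₀² and τ_data=n/σ².
Here τ₀ = 1/50.0 = 0.020000 and τ_data = 10/9.8 = 1.020408, so τ_n = 1.040408.
Rearranging for μ₀: μ₀ = (μ_n·τ_n − τ_data·x̄)/τ₀ = (-0.2617·1.040408 − 1.020408·-0.6) / 0.020000 = 0.339970/0.020000 ≈ 17.0.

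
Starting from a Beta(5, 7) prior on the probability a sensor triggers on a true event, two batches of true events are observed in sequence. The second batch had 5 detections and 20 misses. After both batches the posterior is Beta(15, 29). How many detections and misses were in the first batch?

Because Beta–binomial updating is additive in the counts, the combined data contributed (α_post−α_prior, β_post−β_prior) successes and failures.
Total across both batches: 15−5=10 detections, 29−7=22 misses.
Subtract the second batch: 10−5=5 detections and 22−20=2 misses.

5 detections and 2 misses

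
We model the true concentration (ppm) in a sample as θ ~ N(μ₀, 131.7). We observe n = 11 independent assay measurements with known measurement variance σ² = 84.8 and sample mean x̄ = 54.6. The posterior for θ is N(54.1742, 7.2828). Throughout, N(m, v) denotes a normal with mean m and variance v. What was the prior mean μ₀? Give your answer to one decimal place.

μ₀ = 46.9

The posterior mean is a precision-weighted average: μ_n = (τ₀μ₀ + τ_data·x̄)/(τ₀+τ_data), with τ₀=1/σ₀² and τ_data=n/σ².
Here τ₀ = 1/131.7 = 0.007593 and τ_data = 11/84.8 = 0.129717, so τ_n = 0.137310.
Rearranging for μ₀: μ₀ = (μ_n·τ_n − τ_data·x̄)/τ₀ = (54.1742·0.137310 − 0.129717·54.6) / 0.007593 = 0.356111/0.007593 ≈ 46.9.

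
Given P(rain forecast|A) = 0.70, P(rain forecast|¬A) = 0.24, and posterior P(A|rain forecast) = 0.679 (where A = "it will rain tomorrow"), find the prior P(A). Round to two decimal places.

In odds form, posterior odds = prior odds × likelihood ratio, so prior odds = posterior odds ÷ LR.
Posterior odds = 0.679/(1−0.679) = 2.1153. LR = 0.70/0.24 = 2.9167.
Prior odds = 2.1153/2.9167 = 0.7252, so P(A) = 0.7252/(1+0.7252) ≈ 0.42.

P(A) = 0.42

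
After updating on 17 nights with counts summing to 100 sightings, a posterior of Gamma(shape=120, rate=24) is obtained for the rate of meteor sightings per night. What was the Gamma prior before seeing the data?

Gamma(shape=20, rate=7)

Gamma–Poisson conjugacy: posterior shape = α + Σxᵢ, posterior rate = β + n.
So α = 120 − 100 = 20 and β = 24 − 17 = 7.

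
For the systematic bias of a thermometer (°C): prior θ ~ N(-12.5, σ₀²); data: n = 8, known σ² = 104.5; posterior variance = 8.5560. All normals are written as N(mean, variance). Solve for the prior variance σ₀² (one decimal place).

σ₀² = 24.8

Posterior precision equals prior precision plus data precision: 1/σ_n² = 1/σ₀² + n/σ².
So 1/σ₀² = 1/8.5560 − 8/104.5 = 0.116877 − 0.076555 = 0.040322.
Hence σ₀² = 1/0.040322 ≈ 24.8.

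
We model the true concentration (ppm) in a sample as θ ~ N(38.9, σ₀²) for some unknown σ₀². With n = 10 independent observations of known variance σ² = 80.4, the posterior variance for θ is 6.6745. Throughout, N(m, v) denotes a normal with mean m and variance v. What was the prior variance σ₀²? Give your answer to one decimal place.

σ₀² = 39.3

Posterior precision equals prior precision plus data precision: 1/σ_n² = 1/σ₀² + n/σ².
So 1/σ₀² = 1/6.6745 − 10/80.4 = 0.149824 − 0.124378 = 0.025446.
Hence σ₀² = 1/0.025446 ≈ 39.3.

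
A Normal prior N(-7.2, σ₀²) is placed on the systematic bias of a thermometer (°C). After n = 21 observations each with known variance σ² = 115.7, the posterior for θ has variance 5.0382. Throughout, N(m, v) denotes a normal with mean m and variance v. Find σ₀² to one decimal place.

σ₀² = 58.9

For the Normal–Normal model with known σ², precisions add: τ_n = τ₀ + n/σ².
So 1/σ₀² = 1/5.0382 − 21/115.7 = 0.198484 − 0.181504 = 0.016980.
Hence σ₀² = 1/0.016980 ≈ 58.9.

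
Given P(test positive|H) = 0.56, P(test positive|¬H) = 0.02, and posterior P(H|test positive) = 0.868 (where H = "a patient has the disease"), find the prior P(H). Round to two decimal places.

P(H) = 0.19

In odds form, posterior odds = prior odds × likelihood ratio, so prior odds = posterior odds ÷ LR.
Posterior odds = 0.868/(1−0.868) = 6.5758. LR = 0.56/0.02 = 28.0000.
Prior odds = 6.5758/28.0000 = 0.2349, so P(H) = 0.2349/(1+0.2349) ≈ 0.19.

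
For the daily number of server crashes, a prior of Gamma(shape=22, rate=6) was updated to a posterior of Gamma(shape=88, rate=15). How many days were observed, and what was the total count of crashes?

n = 9 days with total 66 crashes

A Gamma(α, β) prior (rate parametrization) on a Poisson rate with n observations summing to S gives posterior Gamma(α+S, β+n).
Matching: Σxᵢ = 88 − 22 = 66 and n = 15 − 6 = 9.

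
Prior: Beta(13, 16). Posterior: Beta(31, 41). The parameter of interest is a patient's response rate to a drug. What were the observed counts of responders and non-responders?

Beta is conjugate to the binomial likelihood: posterior = Beta(α+s, β+f).
Match parameters: s=31−13=18, f=41−16=25.

18 responders and 25 non-responders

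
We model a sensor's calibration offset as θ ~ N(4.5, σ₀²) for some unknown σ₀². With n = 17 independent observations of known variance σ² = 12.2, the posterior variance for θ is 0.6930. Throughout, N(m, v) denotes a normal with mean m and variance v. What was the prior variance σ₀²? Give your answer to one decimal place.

σ₀² = 20.2

Posterior precision equals prior precision plus data precision: 1/σ_n² = 1/σ₀² + n/σ².
So 1/σ₀² = 1/0.6930 − 17/12.2 = 1.443001 − 1.393443 = 0.049558.
Hence σ₀² = 1/0.049558 ≈ 20.2.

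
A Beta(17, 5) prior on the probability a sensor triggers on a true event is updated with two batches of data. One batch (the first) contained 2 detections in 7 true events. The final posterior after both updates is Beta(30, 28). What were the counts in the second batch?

11 detections and 18 misses

Sequential conjugate updates are equivalent to a single update on the pooled data, so total successes = posterior α − prior α and total failures = posterior β − prior β.
Total across both batches: 30−17=13 detections, 28−5=23 misses.
Subtract the first batch: 13−2=11 detections and 23−5=18 misses.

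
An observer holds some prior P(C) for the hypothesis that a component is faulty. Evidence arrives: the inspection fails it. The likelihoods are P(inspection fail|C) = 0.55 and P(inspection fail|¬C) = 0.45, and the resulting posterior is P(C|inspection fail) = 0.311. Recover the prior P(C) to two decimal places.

P(C) = 0.27

Bayes' rule in odds form gives O(C|E) = O(C)·[P(E|C)/P(E|¬C)], hence O(C) = O(C|E)/LR.
Posterior odds = 0.311/(1−0.311) = 0.4514. LR = 0.55/0.45 = 1.2222.
Prior odds = 0.4514/1.2222 = 0.3693, so P(C) = 0.3693/(1+0.3693) ≈ 0.27.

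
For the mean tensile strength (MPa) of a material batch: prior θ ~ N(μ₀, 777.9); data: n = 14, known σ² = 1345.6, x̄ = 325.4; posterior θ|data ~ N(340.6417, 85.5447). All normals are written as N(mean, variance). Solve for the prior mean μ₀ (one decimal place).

The posterior mean is a precision-weighted average: μ_n = (τ₀μ₀ + τ_data·x̄)/(τ₀+τ_data), with τ₀=1/σ₀² and τ_data=n/σ².
Here τ₀ = 1/777.9 = 0.001286 and τ_data = 14/1345.6 = 0.010404, so τ_n = 0.011690.
Rearranging for μ₀: μ₀ = (μ_n·τ_n − τ_data·x̄)/τ₀ = (340.6417·0.011690 − 0.010404·325.4) / 0.001286 = 0.596640/0.001286 ≈ 464.0.

μ₀ = 464.0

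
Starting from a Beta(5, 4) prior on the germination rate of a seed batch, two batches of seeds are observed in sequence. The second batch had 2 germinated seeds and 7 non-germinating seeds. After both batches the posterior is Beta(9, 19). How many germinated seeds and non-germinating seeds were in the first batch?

Sequential conjugate updates are equivalent to a single update on the pooled data, so total successes = posterior α − prior α and total failures = posterior β − prior β.
Total across both batches: 9−5=4 germinated seeds, 19−4=15 non-germinating seeds.
Subtract the second batch: 4−2=2 germinated seeds and 15−7=8 non-germinating seeds.

2 germinated seeds and 8 non-germinating seeds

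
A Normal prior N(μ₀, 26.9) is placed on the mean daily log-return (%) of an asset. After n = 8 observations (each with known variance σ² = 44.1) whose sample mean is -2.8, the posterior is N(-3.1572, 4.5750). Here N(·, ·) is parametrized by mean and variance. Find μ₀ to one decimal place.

μ₀ = -4.9

With known observation variance, the Normal–Normal posterior has precision τ_n = τ₀ + n/σ² and mean μ_n = (τ₀μ₀ + (n/σ²)x̄)/τ_n.
Here τ₀ = 1/26.9 = 0.037175 and τ_data = 8/44.1 = 0.181406, so τ_n = 0.218581.
Rearranging for μ₀: μ₀ = (μ_n·τ_n − τ_data·x̄)/τ₀ = (-3.1572·0.218581 − 0.181406·-2.8) / 0.037175 = -0.182167/0.037175 ≈ -4.9.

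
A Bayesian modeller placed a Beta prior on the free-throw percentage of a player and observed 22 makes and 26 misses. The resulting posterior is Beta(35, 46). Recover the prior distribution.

Beta(13, 20)

Beta is conjugate to the binomial likelihood: posterior = Beta(α+s, β+f).
So α = 35 − 22 = 13 and β = 46 − 26 = 20.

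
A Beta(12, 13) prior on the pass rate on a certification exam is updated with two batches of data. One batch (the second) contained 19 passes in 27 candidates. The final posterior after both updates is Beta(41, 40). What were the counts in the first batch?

Because Beta–binomial updating is additive in the counts, the combined data contributed (α_post−α_prior, β_post−β_prior) successes and failures.
Total across both batches: 41−12=29 passes, 40−13=27 failures.
Subtract the second batch: 29−19=10 passes and 27−8=19 failures.

10 passes and 19 failures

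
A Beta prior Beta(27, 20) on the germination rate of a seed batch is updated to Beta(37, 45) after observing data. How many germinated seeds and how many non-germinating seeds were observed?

Beta is conjugate to the binomial likelihood: posterior = Beta(a+s, b+f).
So s = 37 − 27 = 10 and f = 45 − 20 = 25.

10 germinated seeds and 25 non-germinating seeds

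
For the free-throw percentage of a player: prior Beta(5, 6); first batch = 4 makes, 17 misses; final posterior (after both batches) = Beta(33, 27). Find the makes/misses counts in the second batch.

Sequential conjugate updates are equivalent to a single update on the pooled data, so total successes = posterior α − prior α and total failures = posterior β − prior β.
Total across both batches: 33−5=28 makes, 27−6=21 misses.
Subtract the first batch: 28−4=24 makes and 21−17=4 misses.

24 makes and 4 misses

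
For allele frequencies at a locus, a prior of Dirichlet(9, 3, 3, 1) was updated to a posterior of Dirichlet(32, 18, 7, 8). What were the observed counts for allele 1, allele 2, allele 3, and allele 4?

For a Dirichlet(α) prior with multinomial counts c, the posterior is Dirichlet(α + c) componentwise.
Counts are posterior − prior componentwise: 32−9=23, 18−3=15, 7−3=4, 8−1=7.

counts (23, 15, 4, 7)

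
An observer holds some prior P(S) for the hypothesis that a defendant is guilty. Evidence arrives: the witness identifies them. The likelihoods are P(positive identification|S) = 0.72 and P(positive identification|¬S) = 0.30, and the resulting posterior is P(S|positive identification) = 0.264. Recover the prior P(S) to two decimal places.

P(S) = 0.13

In odds form, posterior odds = prior odds × likelihood ratio, so prior odds = posterior odds ÷ LR.
Posterior odds = 0.264/(1−0.264) = 0.3587. LR = 0.72/0.30 = 2.4000.
Prior odds = 0.3587/2.4000 = 0.1495, so P(S) = 0.1495/(1+0.1495) ≈ 0.13.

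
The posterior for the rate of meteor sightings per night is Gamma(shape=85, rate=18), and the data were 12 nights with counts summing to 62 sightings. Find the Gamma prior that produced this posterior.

Gamma(shape=23, rate=6)

A Gamma(α, β) prior (rate parametrization) on a Poisson rate with n observations summing to S gives posterior Gamma(α+S, β+n).
So α = 85 − 62 = 23 and β = 18 − 12 = 6.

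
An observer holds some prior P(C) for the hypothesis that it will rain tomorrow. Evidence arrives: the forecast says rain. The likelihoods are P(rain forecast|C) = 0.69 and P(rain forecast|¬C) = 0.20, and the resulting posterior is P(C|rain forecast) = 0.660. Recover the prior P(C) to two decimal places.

P(C) = 0.36

In odds form, posterior odds = prior odds × likelihood ratio, so prior odds = posterior odds ÷ LR.
Posterior odds = 0.660/(1−0.660) = 1.9412. LR = 0.69/0.20 = 3.4500.
Prior odds = 1.9412/3.4500 = 0.5627, so P(C) = 0.5627/(1+0.5627) ≈ 0.36.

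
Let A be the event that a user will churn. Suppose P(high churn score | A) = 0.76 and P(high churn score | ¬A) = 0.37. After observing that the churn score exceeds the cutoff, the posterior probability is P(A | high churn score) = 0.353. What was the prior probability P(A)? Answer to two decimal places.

P(A) = 0.21

In odds form, posterior odds = prior odds × likelihood ratio, so prior odds = posterior odds ÷ LR.
Posterior odds = 0.353/(1−0.353) = 0.5456. LR = 0.76/0.37 = 2.0541.
Prior odds = 0.5456/2.0541 = 0.2656, so P(A) = 0.2656/(1+0.2656) ≈ 0.21.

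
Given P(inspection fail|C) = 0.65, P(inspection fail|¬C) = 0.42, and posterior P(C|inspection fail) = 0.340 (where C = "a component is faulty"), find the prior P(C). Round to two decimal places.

In odds form, posterior odds = prior odds × likelihood ratio, so prior odds = posterior odds ÷ LR.
Posterior odds = 0.340/(1−0.340) = 0.5152. LR = 0.65/0.42 = 1.5476.
Prior odds = 0.5152/1.5476 = 0.3329, so P(C) = 0.3329/(1+0.3329) ≈ 0.25.

P(C) = 0.25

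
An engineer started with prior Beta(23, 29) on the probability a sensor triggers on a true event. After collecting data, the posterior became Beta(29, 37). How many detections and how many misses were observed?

6 detections and 8 misses

Beta is conjugate to the binomial likelihood: posterior = Beta(a+s, b+f).
So s = 29 − 23 = 6 and f = 37 − 29 = 8.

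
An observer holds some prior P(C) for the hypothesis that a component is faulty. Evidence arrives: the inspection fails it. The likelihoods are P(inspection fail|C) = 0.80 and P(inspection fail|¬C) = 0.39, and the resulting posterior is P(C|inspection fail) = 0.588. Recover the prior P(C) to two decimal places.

In odds form, posterior odds = prior odds × likelihood ratio, so prior odds = posterior odds ÷ LR.
Posterior odds = 0.588/(1−0.588) = 1.4272. LR = 0.80/0.39 = 2.0513.
Prior odds = 1.4272/2.0513 = 0.6958, so P(C) = 0.6958/(1+0.6958) ≈ 0.41.

P(C) = 0.41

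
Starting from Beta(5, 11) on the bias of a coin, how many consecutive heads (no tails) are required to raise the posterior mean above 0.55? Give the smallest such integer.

After k heads and 0 tails the posterior is Beta(5+k, 11), with mean (5+k)/(5+11+k).
Set (5+k)/(16+k) > 0.55 and solve: k > (0.55·16 − 5)/(1 − 0.55) = 8.444.
The smallest integer exceeding 8.444 is 9.

k = 9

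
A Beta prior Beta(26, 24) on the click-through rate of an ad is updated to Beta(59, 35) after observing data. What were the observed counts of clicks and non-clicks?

A Beta(α, β) prior with s successes and f failures in binomial data gives a Beta(α+s, β+f) posterior.
So s = 59 − 26 = 33 and f = 35 − 24 = 11.

33 clicks and 11 non-clicks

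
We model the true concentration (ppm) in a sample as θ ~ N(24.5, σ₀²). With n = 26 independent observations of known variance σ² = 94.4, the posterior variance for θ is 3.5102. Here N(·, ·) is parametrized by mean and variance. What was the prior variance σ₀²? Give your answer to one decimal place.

σ₀² = 105.7

For the Normal–Normal model with known σ², precisions add: τ_n = τ₀ + n/σ².
So 1/σ₀² = 1/3.5102 − 26/94.4 = 0.284884 − 0.275424 = 0.009460.
Hence σ₀² = 1/0.009460 ≈ 105.7.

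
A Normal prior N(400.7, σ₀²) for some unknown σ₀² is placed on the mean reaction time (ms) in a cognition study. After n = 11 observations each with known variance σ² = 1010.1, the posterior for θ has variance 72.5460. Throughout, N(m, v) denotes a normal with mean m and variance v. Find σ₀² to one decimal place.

For the Normal–Normal model with known σ², precisions add: τ_n = τ₀ + n/σ².
So 1/σ₀² = 1/72.5460 − 11/1010.1 = 0.013784 − 0.010890 = 0.002894.
Hence σ₀² = 1/0.002894 ≈ 345.5.

σ₀² = 345.5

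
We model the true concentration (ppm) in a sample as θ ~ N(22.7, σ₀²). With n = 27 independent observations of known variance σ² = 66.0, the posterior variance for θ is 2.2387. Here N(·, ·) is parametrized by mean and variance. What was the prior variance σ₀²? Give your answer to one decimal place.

For the Normal–Normal model with known σ², precisions add: τ_n = τ₀ + n/σ².
So 1/σ₀² = 1/2.2387 − 27/66.0 = 0.446688 − 0.409091 = 0.037597.
Hence σ₀² = 1/0.037597 ≈ 26.6.

σ₀² = 26.6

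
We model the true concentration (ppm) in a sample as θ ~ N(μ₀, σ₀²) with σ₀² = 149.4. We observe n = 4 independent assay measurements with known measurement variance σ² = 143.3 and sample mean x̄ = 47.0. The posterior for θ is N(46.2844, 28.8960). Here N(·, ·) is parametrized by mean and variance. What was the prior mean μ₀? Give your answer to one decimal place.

μ₀ = 43.3

The posterior mean is a precision-weighted average: μ_n = (τ₀μ₀ + τ_data·x̄)/(τ₀+τ_data), with τ₀=1/σ₀² and τ_data=n/σ².
Here τ₀ = 1/149.4 = 0.006693 and τ_data = 4/143.3 = 0.027913, so τ_n = 0.034606.
Rearranging for μ₀: μ₀ = (μ_n·τ_n − τ_data·x̄)/τ₀ = (46.2844·0.034606 − 0.027913·47.0) / 0.006693 = 0.289807/0.006693 ≈ 43.3.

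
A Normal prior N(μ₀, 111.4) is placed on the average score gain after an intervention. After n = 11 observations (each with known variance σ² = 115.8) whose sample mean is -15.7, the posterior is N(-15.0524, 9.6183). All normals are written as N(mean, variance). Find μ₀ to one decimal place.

μ₀ = -8.2

The posterior mean is a precision-weighted average: μ_n = (τ₀μ₀ + τ_data·x̄)/(τ₀+τ_data), with τ₀=1/σ₀² and τ_data=n/σ².
Here τ₀ = 1/111.4 = 0.008977 and τ_data = 11/115.8 = 0.094991, so τ_n = 0.103968.
Rearranging for μ₀: μ₀ = (μ_n·τ_n − τ_data·x̄)/τ₀ = (-15.0524·0.103968 − 0.094991·-15.7) / 0.008977 = -0.073609/0.008977 ≈ -8.2.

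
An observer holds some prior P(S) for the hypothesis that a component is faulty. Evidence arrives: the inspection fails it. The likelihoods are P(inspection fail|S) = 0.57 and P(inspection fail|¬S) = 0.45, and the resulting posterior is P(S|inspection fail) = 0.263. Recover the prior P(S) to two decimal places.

P(S) = 0.22

In odds form, posterior odds = prior odds × likelihood ratio, so prior odds = posterior odds ÷ LR.
Posterior odds = 0.263/(1−0.263) = 0.3569. LR = 0.57/0.45 = 1.2667.
Prior odds = 0.3569/1.2667 = 0.2818, so P(S) = 0.2818/(1+0.2818) ≈ 0.22.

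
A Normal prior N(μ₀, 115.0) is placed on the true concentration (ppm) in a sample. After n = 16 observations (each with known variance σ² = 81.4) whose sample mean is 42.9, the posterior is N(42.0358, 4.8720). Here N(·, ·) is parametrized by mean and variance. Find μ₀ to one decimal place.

With known observation variance, the Normal–Normal posterior has precision τ_n = τ₀ + n/σ² and mean μ_n = (τ₀μ₀ + (n/σ²)x̄)/τ_n.
Here τ₀ = 1/115.0 = 0.008696 and τ_data = 16/81.4 = 0.196560, so τ_n = 0.205256.
Rearranging for μ₀: μ₀ = (μ_n·τ_n − τ_data·x̄)/τ₀ = (42.0358·0.205256 − 0.196560·42.9) / 0.008696 = 0.195676/0.008696 ≈ 22.5.

μ₀ = 22.5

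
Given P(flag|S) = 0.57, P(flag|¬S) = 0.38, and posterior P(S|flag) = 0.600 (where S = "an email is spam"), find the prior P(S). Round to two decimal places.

P(S) = 0.50

Bayes' rule in odds form gives O(S|E) = O(S)·[P(E|S)/P(E|¬S)], hence O(S) = O(S|E)/LR.
Posterior odds = 0.600/(1−0.600) = 1.5000. LR = 0.57/0.38 = 1.5000.
Prior odds = 1.5000/1.5000 = 1.0000, so P(S) = 1.0000/(1+1.0000) ≈ 0.50.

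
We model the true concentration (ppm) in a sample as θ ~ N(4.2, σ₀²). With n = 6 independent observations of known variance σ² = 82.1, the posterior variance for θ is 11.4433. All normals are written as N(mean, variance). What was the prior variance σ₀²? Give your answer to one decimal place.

For the Normal–Normal model with known σ², precisions add: τ_n = τ₀ + n/σ².
So 1/σ₀² = 1/11.4433 − 6/82.1 = 0.087387 − 0.073082 = 0.014305.
Hence σ₀² = 1/0.014305 ≈ 69.9.

σ₀² = 69.9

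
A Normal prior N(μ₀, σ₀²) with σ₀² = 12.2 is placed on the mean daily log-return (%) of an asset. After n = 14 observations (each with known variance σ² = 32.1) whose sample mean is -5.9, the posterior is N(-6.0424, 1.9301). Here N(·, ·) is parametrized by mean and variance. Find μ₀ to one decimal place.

μ₀ = -6.8

With known observation variance, the Normal–Normal posterior has precision τ_n = τ₀ + n/σ² and mean μ_n = (τ₀μ₀ + (n/σ²)x̄)/τ_n.
Here τ₀ = 1/12.2 = 0.081967 and τ_data = 14/32.1 = 0.436137, so τ_n = 0.518104.
Rearranging for μ₀: μ₀ = (μ_n·τ_n − τ_data·x̄)/τ₀ = (-6.0424·0.518104 − 0.436137·-5.9) / 0.081967 = -0.557383/0.081967 ≈ -6.8.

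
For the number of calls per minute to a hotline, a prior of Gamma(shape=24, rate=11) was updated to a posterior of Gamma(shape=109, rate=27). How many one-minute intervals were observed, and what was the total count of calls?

Gamma–Poisson conjugacy: posterior shape = α + Σxᵢ, posterior rate = β + n.
Matching: Σxᵢ = 109 − 24 = 85 and n = 27 − 11 = 16.

n = 16 one-minute intervals with total 85 calls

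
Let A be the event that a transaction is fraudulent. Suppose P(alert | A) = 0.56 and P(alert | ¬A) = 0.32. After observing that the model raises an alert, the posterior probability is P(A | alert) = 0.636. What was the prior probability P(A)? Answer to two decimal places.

P(A) = 0.50

In odds form, posterior odds = prior odds × likelihood ratio, so prior odds = posterior odds ÷ LR.
Posterior odds = 0.636/(1−0.636) = 1.7473. LR = 0.56/0.32 = 1.7500.
Prior odds = 1.7473/1.7500 = 0.9985, so P(A) = 0.9985/(1+0.9985) ≈ 0.50.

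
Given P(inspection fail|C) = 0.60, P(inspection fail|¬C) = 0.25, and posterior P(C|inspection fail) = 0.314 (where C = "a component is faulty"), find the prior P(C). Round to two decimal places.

P(C) = 0.16

In odds form, posterior odds = prior odds × likelihood ratio, so prior odds = posterior odds ÷ LR.
Posterior odds = 0.314/(1−0.314) = 0.4577. LR = 0.60/0.25 = 2.4000.
Prior odds = 0.4577/2.4000 = 0.1907, so P(C) = 0.1907/(1+0.1907) ≈ 0.16.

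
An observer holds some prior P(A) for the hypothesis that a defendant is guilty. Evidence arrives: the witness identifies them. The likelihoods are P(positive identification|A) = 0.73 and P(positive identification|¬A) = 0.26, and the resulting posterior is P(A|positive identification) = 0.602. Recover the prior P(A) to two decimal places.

P(A) = 0.35

Bayes' rule in odds form gives O(A|E) = O(A)·[P(E|A)/P(E|¬A)], hence O(A) = O(A|E)/LR.
Posterior odds = 0.602/(1−0.602) = 1.5126. LR = 0.73/0.26 = 2.8077.
Prior odds = 1.5126/2.8077 = 0.5387, so P(A) = 0.5387/(1+0.5387) ≈ 0.35.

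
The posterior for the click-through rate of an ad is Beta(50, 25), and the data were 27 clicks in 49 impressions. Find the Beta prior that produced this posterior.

A Beta(α, β) prior with s successes and f failures in binomial data gives a Beta(α+s, β+f) posterior.
Subtract the data counts: 50−27=23, 25−22=3.

Beta(23, 3)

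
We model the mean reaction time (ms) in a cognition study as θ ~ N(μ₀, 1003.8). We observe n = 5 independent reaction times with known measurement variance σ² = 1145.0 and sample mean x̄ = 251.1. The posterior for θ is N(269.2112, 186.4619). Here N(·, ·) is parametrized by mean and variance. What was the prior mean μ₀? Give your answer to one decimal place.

With known observation variance, the Normal–Normal posterior has precision τ_n = τ₀ + n/σ² and mean μ_n = (τ₀μ₀ + (n/σ²)x̄)/τ_n.
Here τ₀ = 1/1003.8 = 0.000996 and τ_data = 5/1145.0 = 0.004367, so τ_n = 0.005363.
Rearranging for μ₀: μ₀ = (μ_n·τ_n − τ_data·x̄)/τ₀ = (269.2112·0.005363 − 0.004367·251.1) / 0.000996 = 0.347226/0.000996 ≈ 348.6.

μ₀ = 348.6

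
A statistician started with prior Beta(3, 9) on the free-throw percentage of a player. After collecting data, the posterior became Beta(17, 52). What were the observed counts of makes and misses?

Beta is conjugate to the binomial likelihood: posterior = Beta(a+s, b+f).
Match parameters: s=17−3=14, f=52−9=43.

14 makes and 43 misses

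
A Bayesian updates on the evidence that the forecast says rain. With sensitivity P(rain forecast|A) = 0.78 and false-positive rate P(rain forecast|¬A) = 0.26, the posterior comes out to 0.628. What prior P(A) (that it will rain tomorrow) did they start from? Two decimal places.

P(A) = 0.36

In odds form, posterior odds = prior odds × likelihood ratio, so prior odds = posterior odds ÷ LR.
Posterior odds = 0.628/(1−0.628) = 1.6882. LR = 0.78/0.26 = 3.0000.
Prior odds = 1.6882/3.0000 = 0.5627, so P(A) = 0.5627/(1+0.5627) ≈ 0.36.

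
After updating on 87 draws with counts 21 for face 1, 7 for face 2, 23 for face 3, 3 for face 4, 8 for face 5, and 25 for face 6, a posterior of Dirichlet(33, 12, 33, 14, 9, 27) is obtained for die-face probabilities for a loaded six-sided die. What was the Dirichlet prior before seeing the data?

Dirichlet(12, 5, 10, 11, 1, 2)

For a Dirichlet(α) prior with multinomial counts c, the posterior is Dirichlet(α + c) componentwise.
Subtract each count from the matching posterior parameter: 33−21=12, 12−7=5, 33−23=10, 14−3=11, 9−8=1, 27−25=2.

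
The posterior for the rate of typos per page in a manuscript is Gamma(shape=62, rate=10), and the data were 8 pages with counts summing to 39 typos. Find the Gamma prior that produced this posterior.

Gamma–Poisson conjugacy: posterior shape = α + Σxᵢ, posterior rate = β + n.
So α = 62 − 39 = 23 and β = 10 − 8 = 2.

Gamma(shape=23, rate=2)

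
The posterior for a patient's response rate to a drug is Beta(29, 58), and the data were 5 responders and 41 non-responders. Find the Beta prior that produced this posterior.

Under Beta–binomial conjugacy the posterior parameters are (α+s, β+f).
So α = 29 − 5 = 24 and β = 58 − 41 = 17.

Beta(24, 17)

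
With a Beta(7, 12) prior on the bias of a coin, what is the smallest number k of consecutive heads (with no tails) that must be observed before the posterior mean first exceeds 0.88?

After k heads and 0 tails the posterior is Beta(7+k, 12), with mean (7+k)/(7+12+k).
Set (7+k)/(19+k) > 0.88 and solve: k > (0.88·19 − 7)/(1 − 0.88) = 81.000.
The smallest integer exceeding 81.000 is 82.

k = 82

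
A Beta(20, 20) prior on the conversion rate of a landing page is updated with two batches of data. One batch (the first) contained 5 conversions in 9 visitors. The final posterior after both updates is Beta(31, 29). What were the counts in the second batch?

6 conversions and 5 bounces

Sequential conjugate updates are equivalent to a single update on the pooled data, so total successes = posterior α − prior α and total failures = posterior β − prior β.
Total across both batches: 31−20=11 conversions, 29−20=9 bounces.
Subtract the first batch: 11−5=6 conversions and 9−4=5 bounces.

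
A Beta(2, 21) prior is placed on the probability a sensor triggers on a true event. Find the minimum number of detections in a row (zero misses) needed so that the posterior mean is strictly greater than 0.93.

k = 278

After k detections and 0 misses the posterior is Beta(2+k, 21), with mean (2+k)/(2+21+k).
Set (2+k)/(23+k) > 0.93 and solve: k > (0.93·23 − 2)/(1 − 0.93) = 277.000.
The smallest integer exceeding 277.000 is 278.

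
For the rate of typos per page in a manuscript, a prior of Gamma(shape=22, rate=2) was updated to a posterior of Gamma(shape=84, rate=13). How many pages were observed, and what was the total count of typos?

A Gamma(α, β) prior (rate parametrization) on a Poisson rate with n observations summing to S gives posterior Gamma(α+S, β+n).
Matching: Σxᵢ = 84 − 22 = 62 and n = 13 − 2 = 11.

n = 11 pages with total 62 typos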